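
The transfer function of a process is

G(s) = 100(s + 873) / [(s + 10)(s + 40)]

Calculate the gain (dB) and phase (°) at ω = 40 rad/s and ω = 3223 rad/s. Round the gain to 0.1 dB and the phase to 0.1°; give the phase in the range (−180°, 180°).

ω = 40: 31.5 dB, -118.3°; ω = 3223: -29.9 dB, -104.3°

At s = jω = j40:
zero (s+873): 873 + j40 → |·| = √(873²+40²) = √763729 ≈ 873.92, ∠ = arctan(40/873) ≈ 2.62°
pole (s+10): 10 + j40 → |·| = √(10²+40²) = √1700 ≈ 41.231, ∠ = arctan(40/10) ≈ 75.96°
pole (s+40): 40 + j40 → |·| = √(40²+40²) = √3200 ≈ 56.569, ∠ = arctan(40/40) ≈ 45.00°
|G| = 100 · 873.92 / 2332.4 ≈ 37.469
Gain = 20 log₁₀(37.469) ≈ 31.47 dB
∠G = 2.62° − 120.96° = -118.34°

At s = jω = j3223:
zero (s+873): 873 + j3223 → |·| = √(873²+3223²) = √11149858 ≈ 3339.1, ∠ = arctan(3223/873) ≈ 74.84°
pole (s+10): 10 + j3223 → |·| = √(10²+3223²) = √10387829 ≈ 3223, ∠ = arctan(3223/10) ≈ 89.82°
pole (s+40): 40 + j3223 → |·| = √(40²+3223²) = √10389329 ≈ 3223.2, ∠ = arctan(3223/40) ≈ 89.29°
|G| = 100 · 3339.1 / 1.0388e+07 ≈ 0.032144
Gain = 20 log₁₀(0.032144) ≈ -29.86 dB
∠G = 74.84° − 179.11° = -104.27°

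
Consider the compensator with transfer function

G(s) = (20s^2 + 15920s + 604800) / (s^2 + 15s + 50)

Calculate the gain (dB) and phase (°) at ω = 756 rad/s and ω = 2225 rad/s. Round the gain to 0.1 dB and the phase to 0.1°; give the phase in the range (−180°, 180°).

Substitute s = j756:
Numerator: 20(j756)^2 + 15920(j756) + 604800 = -10825920 + j12035520
Denominator: (j756)^2 + 15(j756) + 50 = -571486 + j11340
|N| = √(10825920² + 12035520²) ≈ 1.6188e+07, ∠N ≈ 131.97°
|D| = √(571486² + 11340²) ≈ 5.716e+05, ∠D ≈ 178.86°
|G| = 1.6188e+07 / 5.716e+05 ≈ 28.321
Gain = 20 log₁₀(28.321) ≈ 29.04 dB
∠G = 131.97° − 178.86° = -46.89°

Substitute s = j2225:
Numerator: 20(j2225)^2 + 15920(j2225) + 604800 = -98407700 + j35422000
Denominator: (j2225)^2 + 15(j2225) + 50 = -4950575 + j33375
|N| = √(98407700² + 35422000²) ≈ 1.0459e+08, ∠N ≈ 160.20°
|D| = √(4950575² + 33375²) ≈ 4.9507e+06, ∠D ≈ 179.61°
|G| = 1.0459e+08 / 4.9507e+06 ≈ 21.126
Gain = 20 log₁₀(21.126) ≈ 26.50 dB
∠G = 160.20° − 179.61° = -19.41°

ω = 756: 29.0 dB, -46.9°; ω = 2225: 26.5 dB, -19.4°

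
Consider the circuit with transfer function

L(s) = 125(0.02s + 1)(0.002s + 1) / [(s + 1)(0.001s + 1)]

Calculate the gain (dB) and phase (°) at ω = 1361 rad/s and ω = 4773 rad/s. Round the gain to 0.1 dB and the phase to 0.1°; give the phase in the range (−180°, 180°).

ω = 1361: 12.7 dB, 14.1°; ω = 4773: 13.8 dB, 5.3°

At ω = 1361 rad/s:
zero (1 + j1361·0.02) = 1 + j27.22 → |·| ≈ 27.238, ∠ ≈ 87.90°
zero (1 + j1361·0.002) = 1 + j2.722 → |·| ≈ 2.8999, ∠ ≈ 69.83°
pole (1 + j1361·1) = 1 + j1361 → |·| ≈ 1361, ∠ ≈ 89.96°
pole (1 + j1361·0.001) = 1 + j1.361 → |·| ≈ 1.6889, ∠ ≈ 53.69°
|L| = 125 · 27.238 · 2.8999 / (1361 · 1.6889) ≈ 4.2954
Gain = 20 log₁₀(4.2954) ≈ 12.66 dB
∠L = (87.90° + 69.83°) − (89.96° + 53.69°) = 14.08°

At ω = 4773 rad/s:
zero (1 + j4773·0.02) = 1 + j95.46 → |·| ≈ 95.465, ∠ ≈ 89.40°
zero (1 + j4773·0.002) = 1 + j9.546 → |·| ≈ 9.5982, ∠ ≈ 84.02°
pole (1 + j4773·1) = 1 + j4773 → |·| ≈ 4773, ∠ ≈ 89.99°
pole (1 + j4773·0.001) = 1 + j4.773 → |·| ≈ 4.8766, ∠ ≈ 78.17°
|L| = 125 · 95.465 · 9.5982 / (4773 · 4.8766) ≈ 4.9208
Gain = 20 log₁₀(4.9208) ≈ 13.84 dB
∠L = (89.40° + 84.02°) − (89.99° + 78.17°) = 5.26°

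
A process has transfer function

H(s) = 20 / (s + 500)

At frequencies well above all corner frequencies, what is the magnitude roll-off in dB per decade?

-20 dB/decade

Each pole contributes −20 dB/decade at high frequency; each zero contributes +20 dB/decade.
Net: 0 zero(s) − 1 pole(s) → -20 dB/decade.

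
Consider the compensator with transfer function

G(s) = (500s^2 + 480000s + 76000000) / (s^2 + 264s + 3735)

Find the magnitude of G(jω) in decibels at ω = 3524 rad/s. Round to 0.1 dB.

54.2 dB

Substitute s = j3524:
Numerator: 500(j3524)^2 + 480000(j3524) + 76000000 = -6133288000 + j1691520000
Denominator: (j3524)^2 + 264(j3524) + 3735 = -12414841 + j930336
|N| = √(6133288000² + 1691520000²) ≈ 6.3623e+09, ∠N ≈ 164.58°
|D| = √(12414841² + 930336²) ≈ 1.245e+07, ∠D ≈ 175.71°
|G| = 6.3623e+09 / 1.245e+07 ≈ 511.03
Gain = 20 log₁₀(511.03) ≈ 54.17 dB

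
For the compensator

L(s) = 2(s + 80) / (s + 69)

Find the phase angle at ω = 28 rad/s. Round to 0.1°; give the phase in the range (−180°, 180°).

At s = jω = j28:
zero (s+80): 80 + j28 → |·| = √(80²+28²) = √7184 ≈ 84.758, ∠ = arctan(28/80) ≈ 19.29°
pole (s+69): 69 + j28 → |·| = √(69²+28²) = √5545 ≈ 74.465, ∠ = arctan(28/69) ≈ 22.09°
∠L = 19.29° − 22.09° = -2.80°

-2.8°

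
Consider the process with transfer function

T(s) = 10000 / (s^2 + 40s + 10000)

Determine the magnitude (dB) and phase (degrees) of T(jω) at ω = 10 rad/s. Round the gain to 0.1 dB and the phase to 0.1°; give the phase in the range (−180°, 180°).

0.1 dB, -2.3°

At s = jω = j10:
quadratic: (j10)² + 40·j10 + 10000 = 9900 + j400 → |·| ≈ 9908.1, ∠ ≈ 2.31°
|T| = 10000 / 9908.1 ≈ 1.0093
Gain = 20 log₁₀(1.0093) ≈ 0.08 dB
∠T = 0.00° − 2.31° = -2.31°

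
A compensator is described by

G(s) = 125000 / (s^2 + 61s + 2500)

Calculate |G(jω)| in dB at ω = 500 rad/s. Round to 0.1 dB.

-6.0 dB

At s = jω = j500:
quadratic: (j500)² + 61·j500 + 2500 = -247500 + j30500 → |·| ≈ 2.4937e+05, ∠ ≈ 172.97°
|G| = 125000 / 2.4937e+05 ≈ 0.50126
Gain = 20 log₁₀(0.50126) ≈ -6.00 dB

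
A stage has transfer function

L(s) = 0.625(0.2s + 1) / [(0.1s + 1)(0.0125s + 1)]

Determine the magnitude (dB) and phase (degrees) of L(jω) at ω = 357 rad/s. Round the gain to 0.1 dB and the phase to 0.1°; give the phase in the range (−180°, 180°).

At ω = 357 rad/s:
zero (1 + j357·0.2) = 1 + j71.4 → |·| ≈ 71.407, ∠ ≈ 89.20°
pole (1 + j357·0.1) = 1 + j35.7 → |·| ≈ 35.714, ∠ ≈ 88.40°
pole (1 + j357·0.0125) = 1 + j4.4625 → |·| ≈ 4.5732, ∠ ≈ 77.37°
|L| = 0.625 · 71.407 / (35.714 · 4.5732) ≈ 0.27325
Gain = 20 log₁₀(0.27325) ≈ -11.27 dB
∠L = (89.20°) − (88.40° + 77.37°) = -76.57°

-11.3 dB, -76.6°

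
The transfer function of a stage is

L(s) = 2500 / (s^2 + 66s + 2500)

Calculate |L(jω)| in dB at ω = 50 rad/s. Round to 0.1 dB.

-2.4 dB

At s = jω = j50:
quadratic: (j50)² + 66·j50 + 2500 = 0 + j3300 → |·| ≈ 3300, ∠ ≈ 90.00°
|L| = 2500 / 3300 ≈ 0.75758
Gain = 20 log₁₀(0.75758) ≈ -2.41 dB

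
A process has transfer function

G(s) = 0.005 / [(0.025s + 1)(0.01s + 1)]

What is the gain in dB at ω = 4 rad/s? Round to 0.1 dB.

At ω = 4 rad/s:
pole (1 + j4·0.025) = 1 + j0.1 → |·| ≈ 1.005, ∠ ≈ 5.71°
pole (1 + j4·0.01) = 1 + j0.04 → |·| ≈ 1.0008, ∠ ≈ 2.29°
|G| = 0.005 · 1 / (1.005 · 1.0008) ≈ 0.0049711
Gain = 20 log₁₀(0.0049711) ≈ -46.07 dB

-46.1 dB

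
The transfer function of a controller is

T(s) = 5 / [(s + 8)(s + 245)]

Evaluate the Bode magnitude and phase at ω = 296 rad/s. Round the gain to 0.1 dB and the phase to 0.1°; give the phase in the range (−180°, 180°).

At s = jω = j296:
pole (s+8): 8 + j296 → |·| = √(8²+296²) = √87680 ≈ 296.11, ∠ = arctan(296/8) ≈ 88.45°
pole (s+245): 245 + j296 → |·| = √(245²+296²) = √147641 ≈ 384.24, ∠ = arctan(296/245) ≈ 50.39°
|T| = 5 / 1.1378e+05 ≈ 4.3944e-05
Gain = 20 log₁₀(4.3944e-05) ≈ -87.14 dB
∠T = 0.00° − 138.84° = -138.84°

-87.1 dB, -138.8°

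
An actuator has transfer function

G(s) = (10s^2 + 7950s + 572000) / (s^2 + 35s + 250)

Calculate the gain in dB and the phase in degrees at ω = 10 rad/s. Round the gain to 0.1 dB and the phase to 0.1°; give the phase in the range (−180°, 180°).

Substitute s = j10:
Numerator: 10(j10)^2 + 7950(j10) + 572000 = 571000 + j79500
Denominator: (j10)^2 + 35(j10) + 250 = 150 + j350
|N| = √(571000² + 79500²) ≈ 5.7651e+05, ∠N ≈ 7.93°
|D| = √(150² + 350²) ≈ 380.79, ∠D ≈ 66.80°
|G| = 5.7651e+05 / 380.79 ≈ 1514
Gain = 20 log₁₀(1514) ≈ 63.60 dB
∠G = 7.93° − 66.80° = -58.87°

63.6 dB, -58.9°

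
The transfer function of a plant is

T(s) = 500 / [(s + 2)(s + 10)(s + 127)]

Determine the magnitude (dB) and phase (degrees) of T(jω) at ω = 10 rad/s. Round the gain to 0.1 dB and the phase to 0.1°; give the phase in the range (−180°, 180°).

At s = jω = j10:
pole (s+2): 2 + j10 → |·| = √(2²+10²) = √104 ≈ 10.198, ∠ = arctan(10/2) ≈ 78.69°
pole (s+10): 10 + j10 → |·| = √(10²+10²) = √200 ≈ 14.142, ∠ = arctan(10/10) ≈ 45.00°
pole (s+127): 127 + j10 → |·| = √(127²+10²) = √16229 ≈ 127.39, ∠ = arctan(10/127) ≈ 4.50°
|T| = 500 / 18372 ≈ 0.027215
Gain = 20 log₁₀(0.027215) ≈ -31.30 dB
∠T = 0.00° − 128.19° = -128.19°

-31.3 dB, -128.2°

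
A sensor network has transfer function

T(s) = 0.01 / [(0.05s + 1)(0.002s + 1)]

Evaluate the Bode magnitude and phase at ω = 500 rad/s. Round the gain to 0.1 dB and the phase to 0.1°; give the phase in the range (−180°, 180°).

At ω = 500 rad/s:
pole (1 + j500·0.05) = 1 + j25 → |·| ≈ 25.02, ∠ ≈ 87.71°
pole (1 + j500·0.002) = 1 + j1 → |·| ≈ 1.4142, ∠ ≈ 45.00°
|T| = 0.01 · 1 / (25.02 · 1.4142) ≈ 0.00028262
Gain = 20 log₁₀(0.00028262) ≈ -70.98 dB
∠T = (0°) − (87.71° + 45.00°) = -132.71°

-71.0 dB, -132.7°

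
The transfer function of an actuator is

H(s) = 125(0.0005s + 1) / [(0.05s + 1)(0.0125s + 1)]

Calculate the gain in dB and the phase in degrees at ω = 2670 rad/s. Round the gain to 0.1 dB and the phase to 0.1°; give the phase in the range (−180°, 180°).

At ω = 2670 rad/s:
zero (1 + j2670·0.0005) = 1 + j1.335 → |·| ≈ 1.668, ∠ ≈ 53.16°
pole (1 + j2670·0.05) = 1 + j133.5 → |·| ≈ 133.5, ∠ ≈ 89.57°
pole (1 + j2670·0.0125) = 1 + j33.375 → |·| ≈ 33.39, ∠ ≈ 88.28°
|H| = 125 · 1.668 / (133.5 · 33.39) ≈ 0.046774
Gain = 20 log₁₀(0.046774) ≈ -26.60 dB
∠H = (53.16°) − (89.57° + 88.28°) = -124.69°

-26.6 dB, -124.7°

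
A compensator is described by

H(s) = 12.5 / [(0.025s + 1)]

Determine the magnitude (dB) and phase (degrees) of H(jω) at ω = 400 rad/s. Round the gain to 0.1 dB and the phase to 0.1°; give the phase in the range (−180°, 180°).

1.9 dB, -84.3°

At ω = 400 rad/s:
pole (1 + j400·0.025) = 1 + j10 → |·| ≈ 10.05, ∠ ≈ 84.29°
|H| = 12.5 · 1 / (10.05) ≈ 1.2438
Gain = 20 log₁₀(1.2438) ≈ 1.90 dB
∠H = (0°) − (84.29°) = -84.29°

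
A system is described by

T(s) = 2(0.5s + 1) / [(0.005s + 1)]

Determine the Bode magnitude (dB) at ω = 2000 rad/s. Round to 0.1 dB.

46.0 dB

At ω = 2000 rad/s:
zero (1 + j2000·0.5) = 1 + j1000 → |·| ≈ 1000, ∠ ≈ 89.94°
pole (1 + j2000·0.005) = 1 + j10 → |·| ≈ 10.05, ∠ ≈ 84.29°
|T| = 2 · 1000 / (10.05) ≈ 199
Gain = 20 log₁₀(199) ≈ 45.98 dB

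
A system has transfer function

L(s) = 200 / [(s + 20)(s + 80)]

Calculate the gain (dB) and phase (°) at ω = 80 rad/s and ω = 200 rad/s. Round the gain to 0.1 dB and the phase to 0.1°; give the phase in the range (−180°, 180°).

ω = 80: -33.4 dB, -121.0°; ω = 200: -46.7 dB, -152.5°

At s = jω = j80:
pole (s+20): 20 + j80 → |·| = √(20²+80²) = √6800 ≈ 82.462, ∠ = arctan(80/20) ≈ 75.96°
pole (s+80): 80 + j80 → |·| = √(80²+80²) = √12800 ≈ 113.14, ∠ = arctan(80/80) ≈ 45.00°
|L| = 200 / 9329.8 ≈ 0.021437
Gain = 20 log₁₀(0.021437) ≈ -33.38 dB
∠L = 0.00° − 120.96° = -120.96°

At s = jω = j200:
pole (s+20): 20 + j200 → |·| = √(20²+200²) = √40400 ≈ 201, ∠ = arctan(200/20) ≈ 84.29°
pole (s+80): 80 + j200 → |·| = √(80²+200²) = √46400 ≈ 215.41, ∠ = arctan(200/80) ≈ 68.20°
|L| = 200 / 43297 ≈ 0.0046193
Gain = 20 log₁₀(0.0046193) ≈ -46.71 dB
∠L = 0.00° − 152.49° = -152.49°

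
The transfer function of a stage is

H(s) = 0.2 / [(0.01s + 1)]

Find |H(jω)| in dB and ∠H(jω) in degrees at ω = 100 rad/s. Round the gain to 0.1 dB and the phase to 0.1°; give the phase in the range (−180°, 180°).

-17.0 dB, -45.0°

At ω = 100 rad/s:
pole (1 + j100·0.01) = 1 + j1 → |·| ≈ 1.4142, ∠ ≈ 45.00°
|H| = 0.2 · 1 / (1.4142) ≈ 0.14142
Gain = 20 log₁₀(0.14142) ≈ -16.99 dB
∠H = (0°) − (45.00°) = -45.00°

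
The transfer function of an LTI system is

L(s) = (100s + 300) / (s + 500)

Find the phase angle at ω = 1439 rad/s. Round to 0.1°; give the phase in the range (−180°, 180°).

19.0°

Substitute s = j1439:
Numerator: 100(j1439) + 300 = 300 + j143900
Denominator: (j1439) + 500 = 500 + j1439
|N| = √(300² + 143900²) ≈ 1.439e+05, ∠N ≈ 89.88°
|D| = √(500² + 1439²) ≈ 1523.4, ∠D ≈ 70.84°
∠L = 89.88° − 70.84° = 19.04°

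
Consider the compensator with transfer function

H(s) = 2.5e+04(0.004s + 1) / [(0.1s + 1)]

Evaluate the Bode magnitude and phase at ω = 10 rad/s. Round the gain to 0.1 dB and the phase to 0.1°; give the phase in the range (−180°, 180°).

85.0 dB, -42.7°

At ω = 10 rad/s:
zero (1 + j10·0.004) = 1 + j0.04 → |·| ≈ 1.0008, ∠ ≈ 2.29°
pole (1 + j10·0.1) = 1 + j1 → |·| ≈ 1.4142, ∠ ≈ 45.00°
|H| = 2.5e+04 · 1.0008 / (1.4142) ≈ 17692
Gain = 20 log₁₀(17692) ≈ 84.96 dB
∠H = (2.29°) − (45.00°) = -42.71°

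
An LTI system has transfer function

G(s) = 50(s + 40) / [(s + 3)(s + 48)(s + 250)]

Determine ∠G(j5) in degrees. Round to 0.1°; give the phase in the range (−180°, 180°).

At s = jω = j5:
zero (s+40): 40 + j5 → |·| = √(40²+5²) = √1625 ≈ 40.311, ∠ = arctan(5/40) ≈ 7.13°
pole (s+3): 3 + j5 → |·| = √(3²+5²) = √34 ≈ 5.831, ∠ = arctan(5/3) ≈ 59.04°
pole (s+48): 48 + j5 → |·| = √(48²+5²) = √2329 ≈ 48.26, ∠ = arctan(5/48) ≈ 5.95°
pole (s+250): 250 + j5 → |·| = √(250²+5²) = √62525 ≈ 250.05, ∠ = arctan(5/250) ≈ 1.15°
∠G = 7.13° − 66.14° = -59.01°

-59.0°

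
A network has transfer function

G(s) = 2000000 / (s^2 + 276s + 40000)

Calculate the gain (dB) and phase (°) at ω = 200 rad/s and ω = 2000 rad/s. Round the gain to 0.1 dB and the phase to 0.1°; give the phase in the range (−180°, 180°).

At s = jω = j200:
quadratic: (j200)² + 276·j200 + 40000 = 0 + j55200 → |·| ≈ 55200, ∠ ≈ 90.00°
|G| = 2000000 / 55200 ≈ 36.232
Gain = 20 log₁₀(36.232) ≈ 31.18 dB
∠G = 0.00° − 90.00° = -90.00°

At s = jω = j2000:
quadratic: (j2000)² + 276·j2000 + 40000 = -3960000 + j552000 → |·| ≈ 3.9983e+06, ∠ ≈ 172.06°
|G| = 2000000 / 3.9983e+06 ≈ 0.50021
Gain = 20 log₁₀(0.50021) ≈ -6.02 dB
∠G = 0.00° − 172.06° = -172.06°

ω = 200: 31.2 dB, -90.0°; ω = 2000: -6.0 dB, -172.1°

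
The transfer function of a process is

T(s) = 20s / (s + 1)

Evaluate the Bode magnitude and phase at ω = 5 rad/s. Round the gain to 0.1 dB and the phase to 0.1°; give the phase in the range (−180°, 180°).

At s = jω = j5:
zero at origin: s = j5 → |·| = 5, ∠ = 90.00°
pole (s+1): 1 + j5 → |·| = √(1²+5²) = √26 ≈ 5.099, ∠ = arctan(5/1) ≈ 78.69°
|T| = 20 · 5 / 5.099 ≈ 19.612
Gain = 20 log₁₀(19.612) ≈ 25.85 dB
∠T = 90.00° − 78.69° = 11.31°

25.9 dB, 11.3°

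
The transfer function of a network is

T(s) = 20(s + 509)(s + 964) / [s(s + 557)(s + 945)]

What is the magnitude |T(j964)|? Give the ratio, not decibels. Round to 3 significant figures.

At s = jω = j964:
zero (s+509): 509 + j964 → |·| = √(509²+964²) = √1188377 ≈ 1090.1, ∠ = arctan(964/509) ≈ 62.17°
zero (s+964): 964 + j964 → |·| = √(964²+964²) = √1858592 ≈ 1363.3, ∠ = arctan(964/964) ≈ 45.00°
pole (s+557): 557 + j964 → |·| = √(557²+964²) = √1239545 ≈ 1113.3, ∠ = arctan(964/557) ≈ 59.98°
pole (s+945): 945 + j964 → |·| = √(945²+964²) = √1822321 ≈ 1349.9, ∠ = arctan(964/945) ≈ 45.57°
pole at origin: |s| = 964, ∠ = 90.00° (in denominator)
|T| = 20 · 1.4861e+06 / 1.4487e+09 ≈ 0.020516

0.0205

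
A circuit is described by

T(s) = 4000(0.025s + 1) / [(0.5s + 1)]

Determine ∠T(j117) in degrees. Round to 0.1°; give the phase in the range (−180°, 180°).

-17.9°

At ω = 117 rad/s:
zero (1 + j117·0.025) = 1 + j2.925 → |·| ≈ 3.0912, ∠ ≈ 71.13°
pole (1 + j117·0.5) = 1 + j58.5 → |·| ≈ 58.509, ∠ ≈ 89.02°
∠T = (71.13°) − (89.02°) = -17.89°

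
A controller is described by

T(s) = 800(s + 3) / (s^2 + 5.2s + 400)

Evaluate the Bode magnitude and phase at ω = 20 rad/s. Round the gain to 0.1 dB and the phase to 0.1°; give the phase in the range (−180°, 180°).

43.8 dB, -8.5°

At s = jω = j20:
zero (s+3): 3 + j20 → |·| = √(3²+20²) = √409 ≈ 20.224, ∠ = arctan(20/3) ≈ 81.47°
quadratic: (j20)² + 5.2·j20 + 400 = 0 + j104 → |·| ≈ 104, ∠ ≈ 90.00°
|T| = 800 · 20.224 / 104 ≈ 155.57
Gain = 20 log₁₀(155.57) ≈ 43.84 dB
∠T = 81.47° − 90.00° = -8.53°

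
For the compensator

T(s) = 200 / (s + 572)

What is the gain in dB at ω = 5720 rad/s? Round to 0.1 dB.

-29.2 dB

Substitute s = j5720:
Numerator: 200 = 200 + j0
Denominator: (j5720) + 572 = 572 + j5720
|N| = √(200² + 0²) ≈ 200, ∠N ≈ 0.00°
|D| = √(572² + 5720²) ≈ 5748.5, ∠D ≈ 84.29°
|T| = 200 / 5748.5 ≈ 0.034792
Gain = 20 log₁₀(0.034792) ≈ -29.17 dB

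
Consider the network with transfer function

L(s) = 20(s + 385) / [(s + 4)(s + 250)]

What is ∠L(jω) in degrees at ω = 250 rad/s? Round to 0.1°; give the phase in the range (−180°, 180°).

-101.1°

At s = jω = j250:
zero (s+385): 385 + j250 → |·| = √(385²+250²) = √210725 ≈ 459.05, ∠ = arctan(250/385) ≈ 33.00°
pole (s+4): 4 + j250 → |·| = √(4²+250²) = √62516 ≈ 250.03, ∠ = arctan(250/4) ≈ 89.08°
pole (s+250): 250 + j250 → |·| = √(250²+250²) = √125000 ≈ 353.55, ∠ = arctan(250/250) ≈ 45.00°
∠L = 33.00° − 134.08° = -101.08°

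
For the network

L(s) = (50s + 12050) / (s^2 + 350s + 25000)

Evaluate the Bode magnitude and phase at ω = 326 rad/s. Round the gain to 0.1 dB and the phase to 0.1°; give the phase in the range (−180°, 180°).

-16.8 dB, -71.9°

Substitute s = j326:
Numerator: 50(j326) + 12050 = 12050 + j16300
Denominator: (j326)^2 + 350(j326) + 25000 = -81276 + j114100
|N| = √(12050² + 16300²) ≈ 20270, ∠N ≈ 53.53°
|D| = √(81276² + 114100²) ≈ 1.4009e+05, ∠D ≈ 125.46°
|L| = 20270 / 1.4009e+05 ≈ 0.14469
Gain = 20 log₁₀(0.14469) ≈ -16.79 dB
∠L = 53.53° − 125.46° = -71.93°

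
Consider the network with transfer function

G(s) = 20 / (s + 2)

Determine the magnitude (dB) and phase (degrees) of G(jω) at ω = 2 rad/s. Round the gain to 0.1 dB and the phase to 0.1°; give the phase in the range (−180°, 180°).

17.0 dB, -45.0°

Substitute s = j2:
Numerator: 20 = 20 + j0
Denominator: (j2) + 2 = 2 + j2
|N| = √(20² + 0²) ≈ 20, ∠N ≈ 0.00°
|D| = √(2² + 2²) ≈ 2.8284, ∠D ≈ 45.00°
|G| = 20 / 2.8284 ≈ 7.0711
Gain = 20 log₁₀(7.0711) ≈ 16.99 dB
∠G = 0.00° − 45.00° = -45.00°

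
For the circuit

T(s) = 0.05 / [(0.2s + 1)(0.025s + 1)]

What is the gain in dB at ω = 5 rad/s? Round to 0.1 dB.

At ω = 5 rad/s:
pole (1 + j5·0.2) = 1 + j1 → |·| ≈ 1.4142, ∠ ≈ 45.00°
pole (1 + j5·0.025) = 1 + j0.125 → |·| ≈ 1.0078, ∠ ≈ 7.13°
|T| = 0.05 · 1 / (1.4142 · 1.0078) ≈ 0.035082
Gain = 20 log₁₀(0.035082) ≈ -29.10 dB

-29.1 dB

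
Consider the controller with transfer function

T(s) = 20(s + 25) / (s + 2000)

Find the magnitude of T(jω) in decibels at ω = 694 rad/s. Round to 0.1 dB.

16.3 dB

At s = jω = j694:
zero (s+25): 25 + j694 → |·| = √(25²+694²) = √482261 ≈ 694.45, ∠ = arctan(694/25) ≈ 87.94°
pole (s+2000): 2000 + j694 → |·| = √(2000²+694²) = √4481636 ≈ 2117, ∠ = arctan(694/2000) ≈ 19.14°
|T| = 20 · 694.45 / 2117 ≈ 6.5607
Gain = 20 log₁₀(6.5607) ≈ 16.34 dB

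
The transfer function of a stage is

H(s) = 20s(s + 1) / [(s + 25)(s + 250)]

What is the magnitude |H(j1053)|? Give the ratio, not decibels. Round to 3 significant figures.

19.5

At s = jω = j1053:
zero (s+1): 1 + j1053 → |·| = √(1²+1053²) = √1108810 ≈ 1053, ∠ = arctan(1053/1) ≈ 89.95°
zero at origin: s = j1053 → |·| = 1053, ∠ = 90.00°
pole (s+25): 25 + j1053 → |·| = √(25²+1053²) = √1109434 ≈ 1053.3, ∠ = arctan(1053/25) ≈ 88.64°
pole (s+250): 250 + j1053 → |·| = √(250²+1053²) = √1171309 ≈ 1082.3, ∠ = arctan(1053/250) ≈ 76.64°
|H| = 20 · 1.1088e+06 / 1.14e+06 ≈ 19.453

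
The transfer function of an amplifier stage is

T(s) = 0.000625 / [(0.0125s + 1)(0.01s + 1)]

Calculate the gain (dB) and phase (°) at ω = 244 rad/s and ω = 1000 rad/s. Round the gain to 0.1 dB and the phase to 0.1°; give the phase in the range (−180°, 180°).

At ω = 244 rad/s:
pole (1 + j244·0.0125) = 1 + j3.05 → |·| ≈ 3.2098, ∠ ≈ 71.85°
pole (1 + j244·0.01) = 1 + j2.44 → |·| ≈ 2.637, ∠ ≈ 67.71°
|T| = 0.000625 · 1 / (3.2098 · 2.637) ≈ 7.384e-05
Gain = 20 log₁₀(7.384e-05) ≈ -82.63 dB
∠T = (0°) − (71.85° + 67.71°) = -139.56°

At ω = 1000 rad/s:
pole (1 + j1000·0.0125) = 1 + j12.5 → |·| ≈ 12.54, ∠ ≈ 85.43°
pole (1 + j1000·0.01) = 1 + j10 → |·| ≈ 10.05, ∠ ≈ 84.29°
|T| = 0.000625 · 1 / (12.54 · 10.05) ≈ 4.9593e-06
Gain = 20 log₁₀(4.9593e-06) ≈ -106.09 dB
∠T = (0°) − (85.43° + 84.29°) = -169.72°

ω = 244: -82.6 dB, -139.6°; ω = 1000: -106.1 dB, -169.7°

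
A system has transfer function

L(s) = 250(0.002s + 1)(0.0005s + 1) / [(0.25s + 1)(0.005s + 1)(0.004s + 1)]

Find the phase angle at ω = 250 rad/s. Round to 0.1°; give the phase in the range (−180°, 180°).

At ω = 250 rad/s:
zero (1 + j250·0.002) = 1 + j0.5 → |·| ≈ 1.118, ∠ ≈ 26.57°
zero (1 + j250·0.0005) = 1 + j0.125 → |·| ≈ 1.0078, ∠ ≈ 7.13°
pole (1 + j250·0.25) = 1 + j62.5 → |·| ≈ 62.508, ∠ ≈ 89.08°
pole (1 + j250·0.005) = 1 + j1.25 → |·| ≈ 1.6008, ∠ ≈ 51.34°
pole (1 + j250·0.004) = 1 + j1 → |·| ≈ 1.4142, ∠ ≈ 45.00°
∠L = (26.57° + 7.13°) − (89.08° + 51.34° + 45.00°) = -151.72°

-151.7°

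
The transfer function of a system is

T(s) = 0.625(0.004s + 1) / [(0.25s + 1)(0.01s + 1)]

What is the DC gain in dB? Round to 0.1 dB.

T(0) = 0.625 · 1 / 1 = 0.625
20 log₁₀(0.625) ≈ -4.08 dB

-4.1 dB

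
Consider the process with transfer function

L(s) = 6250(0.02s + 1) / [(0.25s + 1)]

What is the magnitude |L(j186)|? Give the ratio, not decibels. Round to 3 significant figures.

At ω = 186 rad/s:
zero (1 + j186·0.02) = 1 + j3.72 → |·| ≈ 3.8521, ∠ ≈ 74.95°
pole (1 + j186·0.25) = 1 + j46.5 → |·| ≈ 46.511, ∠ ≈ 88.77°
|L| = 6250 · 3.8521 / (46.511) ≈ 517.63

518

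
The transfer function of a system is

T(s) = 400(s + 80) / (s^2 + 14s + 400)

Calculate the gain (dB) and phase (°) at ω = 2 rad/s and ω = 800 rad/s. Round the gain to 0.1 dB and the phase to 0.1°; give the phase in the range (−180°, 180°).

ω = 2: 38.1 dB, -2.6°; ω = 800: -6.0 dB, -94.7°

At s = jω = j2:
zero (s+80): 80 + j2 → |·| = √(80²+2²) = √6404 ≈ 80.025, ∠ = arctan(2/80) ≈ 1.43°
quadratic: (j2)² + 14·j2 + 400 = 396 + j28 → |·| ≈ 396.99, ∠ ≈ 4.04°
|T| = 400 · 80.025 / 396.99 ≈ 80.632
Gain = 20 log₁₀(80.632) ≈ 38.13 dB
∠T = 1.43° − 4.04° = -2.61°

At s = jω = j800:
zero (s+80): 80 + j800 → |·| = √(80²+800²) = √646400 ≈ 803.99, ∠ = arctan(800/80) ≈ 84.29°
quadratic: (j800)² + 14·j800 + 400 = -639600 + j11200 → |·| ≈ 6.397e+05, ∠ ≈ 179.00°
|T| = 400 · 803.99 / 6.397e+05 ≈ 0.50273
Gain = 20 log₁₀(0.50273) ≈ -5.97 dB
∠T = 84.29° − 179.00° = -94.71°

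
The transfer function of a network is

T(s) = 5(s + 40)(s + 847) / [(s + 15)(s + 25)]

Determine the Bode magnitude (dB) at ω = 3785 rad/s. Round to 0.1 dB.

At s = jω = j3785:
zero (s+40): 40 + j3785 → |·| = √(40²+3785²) = √14327825 ≈ 3785.2, ∠ = arctan(3785/40) ≈ 89.39°
zero (s+847): 847 + j3785 → |·| = √(847²+3785²) = √15043634 ≈ 3878.6, ∠ = arctan(3785/847) ≈ 77.39°
pole (s+15): 15 + j3785 → |·| = √(15²+3785²) = √14326450 ≈ 3785, ∠ = arctan(3785/15) ≈ 89.77°
pole (s+25): 25 + j3785 → |·| = √(25²+3785²) = √14326850 ≈ 3785.1, ∠ = arctan(3785/25) ≈ 89.62°
|T| = 5 · 1.4681e+07 / 1.4327e+07 ≈ 5.1235
Gain = 20 log₁₀(5.1235) ≈ 14.19 dB

14.2 dB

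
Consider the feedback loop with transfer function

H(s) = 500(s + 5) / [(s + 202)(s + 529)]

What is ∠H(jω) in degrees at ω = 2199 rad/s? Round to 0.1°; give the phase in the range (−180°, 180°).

At s = jω = j2199:
zero (s+5): 5 + j2199 → |·| = √(5²+2199²) = √4835626 ≈ 2199, ∠ = arctan(2199/5) ≈ 89.87°
pole (s+202): 202 + j2199 → |·| = √(202²+2199²) = √4876405 ≈ 2208.3, ∠ = arctan(2199/202) ≈ 84.75°
pole (s+529): 529 + j2199 → |·| = √(529²+2199²) = √5115442 ≈ 2261.7, ∠ = arctan(2199/529) ≈ 76.47°
∠H = 89.87° − 161.22° = -71.35°

-71.4°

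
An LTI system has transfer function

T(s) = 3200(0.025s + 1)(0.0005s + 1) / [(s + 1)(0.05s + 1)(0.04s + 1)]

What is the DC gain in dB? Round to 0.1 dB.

T(0) = 3200 · 1 / 1 = 3200
20 log₁₀(3200) ≈ 70.10 dB

70.1 dB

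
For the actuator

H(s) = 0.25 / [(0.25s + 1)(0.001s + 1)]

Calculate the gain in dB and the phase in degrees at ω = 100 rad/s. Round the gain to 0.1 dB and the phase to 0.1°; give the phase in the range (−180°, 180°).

At ω = 100 rad/s:
pole (1 + j100·0.25) = 1 + j25 → |·| ≈ 25.02, ∠ ≈ 87.71°
pole (1 + j100·0.001) = 1 + j0.1 → |·| ≈ 1.005, ∠ ≈ 5.71°
|H| = 0.25 · 1 / (25.02 · 1.005) ≈ 0.0099423
Gain = 20 log₁₀(0.0099423) ≈ -40.05 dB
∠H = (0°) − (87.71° + 5.71°) = -93.42°

-40.1 dB, -93.4°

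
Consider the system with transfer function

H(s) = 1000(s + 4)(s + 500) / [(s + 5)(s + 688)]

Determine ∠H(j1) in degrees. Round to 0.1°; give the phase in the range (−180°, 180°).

At s = jω = j1:
zero (s+4): 4 + j1 → |·| = √(4²+1²) = √17 ≈ 4.1231, ∠ = arctan(1/4) ≈ 14.04°
zero (s+500): 500 + j1 → |·| = √(500²+1²) = √250001 ≈ 500, ∠ = arctan(1/500) ≈ 0.11°
pole (s+5): 5 + j1 → |·| = √(5²+1²) = √26 ≈ 5.099, ∠ = arctan(1/5) ≈ 11.31°
pole (s+688): 688 + j1 → |·| = √(688²+1²) = √473345 ≈ 688, ∠ = arctan(1/688) ≈ 0.08°
∠H = 14.15° − 11.39° = 2.76°

2.8°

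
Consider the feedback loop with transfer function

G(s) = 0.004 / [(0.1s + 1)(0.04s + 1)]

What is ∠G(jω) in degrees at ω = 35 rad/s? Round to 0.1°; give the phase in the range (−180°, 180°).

-128.5°

At ω = 35 rad/s:
pole (1 + j35·0.1) = 1 + j3.5 → |·| ≈ 3.6401, ∠ ≈ 74.05°
pole (1 + j35·0.04) = 1 + j1.4 → |·| ≈ 1.7205, ∠ ≈ 54.46°
∠G = (0°) − (74.05° + 54.46°) = -128.51°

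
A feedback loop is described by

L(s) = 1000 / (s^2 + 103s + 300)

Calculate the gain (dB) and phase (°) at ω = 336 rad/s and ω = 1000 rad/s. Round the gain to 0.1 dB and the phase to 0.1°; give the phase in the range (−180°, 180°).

ω = 336: -41.4 dB, -162.9°; ω = 1000: -60.0 dB, -174.1°

Substitute s = j336:
Numerator: 1000 = 1000 + j0
Denominator: (j336)^2 + 103(j336) + 300 = -112596 + j34608
|N| = √(1000² + 0²) ≈ 1000, ∠N ≈ 0.00°
|D| = √(112596² + 34608²) ≈ 1.1779e+05, ∠D ≈ 162.91°
|L| = 1000 / 1.1779e+05 ≈ 0.0084897
Gain = 20 log₁₀(0.0084897) ≈ -41.42 dB
∠L = 0.00° − 162.91° = -162.91°

Substitute s = j1000:
Numerator: 1000 = 1000 + j0
Denominator: (j1000)^2 + 103(j1000) + 300 = -999700 + j103000
|N| = √(1000² + 0²) ≈ 1000, ∠N ≈ 0.00°
|D| = √(999700² + 103000²) ≈ 1.005e+06, ∠D ≈ 174.12°
|L| = 1000 / 1.005e+06 ≈ 0.00099502
Gain = 20 log₁₀(0.00099502) ≈ -60.04 dB
∠L = 0.00° − 174.12° = -174.12°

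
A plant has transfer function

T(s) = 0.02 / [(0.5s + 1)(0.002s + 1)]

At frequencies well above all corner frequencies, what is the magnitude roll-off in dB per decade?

Each pole contributes −20 dB/decade at high frequency; each zero contributes +20 dB/decade.
Net: 0 zero(s) − 2 pole(s) → -40 dB/decade.

-40 dB/decade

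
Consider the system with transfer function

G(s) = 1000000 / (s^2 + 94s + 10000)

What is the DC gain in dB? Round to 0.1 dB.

G(0) = 1000000 / 10000 = 100
20 log₁₀(100) ≈ 40.00 dB

40.0 dB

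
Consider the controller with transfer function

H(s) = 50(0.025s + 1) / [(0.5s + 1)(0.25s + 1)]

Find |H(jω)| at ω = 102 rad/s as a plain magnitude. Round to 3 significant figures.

At ω = 102 rad/s:
zero (1 + j102·0.025) = 1 + j2.55 → |·| ≈ 2.7391, ∠ ≈ 68.59°
pole (1 + j102·0.5) = 1 + j51 → |·| ≈ 51.01, ∠ ≈ 88.88°
pole (1 + j102·0.25) = 1 + j25.5 → |·| ≈ 25.52, ∠ ≈ 87.75°
|H| = 50 · 2.7391 / (51.01 · 25.52) ≈ 0.10521

0.105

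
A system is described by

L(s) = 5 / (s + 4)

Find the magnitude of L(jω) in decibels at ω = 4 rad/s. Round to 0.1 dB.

-1.1 dB

Substitute s = j4:
Numerator: 5 = 5 + j0
Denominator: (j4) + 4 = 4 + j4
|N| = √(5² + 0²) ≈ 5, ∠N ≈ 0.00°
|D| = √(4² + 4²) ≈ 5.6569, ∠D ≈ 45.00°
|L| = 5 / 5.6569 ≈ 0.88388
Gain = 20 log₁₀(0.88388) ≈ -1.07 dB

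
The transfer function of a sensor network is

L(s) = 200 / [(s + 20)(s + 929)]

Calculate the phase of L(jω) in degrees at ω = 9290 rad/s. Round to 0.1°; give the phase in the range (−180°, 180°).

-174.2°

At s = jω = j9290:
pole (s+20): 20 + j9290 → |·| = √(20²+9290²) = √86304500 ≈ 9290, ∠ = arctan(9290/20) ≈ 89.88°
pole (s+929): 929 + j9290 → |·| = √(929²+9290²) = √87167141 ≈ 9336.3, ∠ = arctan(9290/929) ≈ 84.29°
∠L = 0.00° − 174.17° = -174.17°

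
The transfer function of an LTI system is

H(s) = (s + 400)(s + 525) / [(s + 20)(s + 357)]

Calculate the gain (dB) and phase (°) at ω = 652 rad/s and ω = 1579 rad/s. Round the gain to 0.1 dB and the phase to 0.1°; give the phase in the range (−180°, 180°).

ω = 652: 2.4 dB, -39.9°; ω = 1579: 0.5 dB, -19.1°

At s = jω = j652:
zero (s+400): 400 + j652 → |·| = √(400²+652²) = √585104 ≈ 764.92, ∠ = arctan(652/400) ≈ 58.47°
zero (s+525): 525 + j652 → |·| = √(525²+652²) = √700729 ≈ 837.1, ∠ = arctan(652/525) ≈ 51.16°
pole (s+20): 20 + j652 → |·| = √(20²+652²) = √425504 ≈ 652.31, ∠ = arctan(652/20) ≈ 88.24°
pole (s+357): 357 + j652 → |·| = √(357²+652²) = √552553 ≈ 743.34, ∠ = arctan(652/357) ≈ 61.30°
|H| = 1 · 6.4031e+05 / 4.8489e+05 ≈ 1.3205
Gain = 20 log₁₀(1.3205) ≈ 2.41 dB
∠H = 109.63° − 149.54° = -39.91°

At s = jω = j1579:
zero (s+400): 400 + j1579 → |·| = √(400²+1579²) = √2653241 ≈ 1628.9, ∠ = arctan(1579/400) ≈ 75.78°
zero (s+525): 525 + j1579 → |·| = √(525²+1579²) = √2768866 ≈ 1664, ∠ = arctan(1579/525) ≈ 71.61°
pole (s+20): 20 + j1579 → |·| = √(20²+1579²) = √2493641 ≈ 1579.1, ∠ = arctan(1579/20) ≈ 89.27°
pole (s+357): 357 + j1579 → |·| = √(357²+1579²) = √2620690 ≈ 1618.9, ∠ = arctan(1579/357) ≈ 77.26°
|H| = 1 · 2.7105e+06 / 2.5564e+06 ≈ 1.0603
Gain = 20 log₁₀(1.0603) ≈ 0.51 dB
∠H = 147.39° − 166.53° = -19.14°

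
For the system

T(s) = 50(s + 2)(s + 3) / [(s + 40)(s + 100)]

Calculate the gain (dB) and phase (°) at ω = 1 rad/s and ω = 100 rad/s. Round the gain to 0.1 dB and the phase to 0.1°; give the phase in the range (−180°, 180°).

ω = 1: -21.1 dB, 43.0°; ω = 100: 30.3 dB, 63.9°

At s = jω = j1:
zero (s+2): 2 + j1 → |·| = √(2²+1²) = √5 ≈ 2.2361, ∠ = arctan(1/2) ≈ 26.57°
zero (s+3): 3 + j1 → |·| = √(3²+1²) = √10 ≈ 3.1623, ∠ = arctan(1/3) ≈ 18.43°
pole (s+40): 40 + j1 → |·| = √(40²+1²) = √1601 ≈ 40.012, ∠ = arctan(1/40) ≈ 1.43°
pole (s+100): 100 + j1 → |·| = √(100²+1²) = √10001 ≈ 100, ∠ = arctan(1/100) ≈ 0.57°
|T| = 50 · 7.0712 / 4001.2 ≈ 0.088363
Gain = 20 log₁₀(0.088363) ≈ -21.07 dB
∠T = 45.00° − 2.00° = 43.00°

At s = jω = j100:
zero (s+2): 2 + j100 → |·| = √(2²+100²) = √10004 ≈ 100.02, ∠ = arctan(100/2) ≈ 88.85°
zero (s+3): 3 + j100 → |·| = √(3²+100²) = √10009 ≈ 100.04, ∠ = arctan(100/3) ≈ 88.28°
pole (s+40): 40 + j100 → |·| = √(40²+100²) = √11600 ≈ 107.7, ∠ = arctan(100/40) ≈ 68.20°
pole (s+100): 100 + j100 → |·| = √(100²+100²) = √20000 ≈ 141.42, ∠ = arctan(100/100) ≈ 45.00°
|T| = 50 · 10006 / 15231 ≈ 32.847
Gain = 20 log₁₀(32.847) ≈ 30.33 dB
∠T = 177.13° − 113.20° = 63.93°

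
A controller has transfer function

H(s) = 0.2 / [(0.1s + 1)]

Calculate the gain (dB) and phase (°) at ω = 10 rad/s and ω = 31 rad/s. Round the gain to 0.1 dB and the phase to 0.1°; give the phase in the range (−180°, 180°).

At ω = 10 rad/s:
pole (1 + j10·0.1) = 1 + j1 → |·| ≈ 1.4142, ∠ ≈ 45.00°
|H| = 0.2 · 1 / (1.4142) ≈ 0.14142
Gain = 20 log₁₀(0.14142) ≈ -16.99 dB
∠H = (0°) − (45.00°) = -45.00°

At ω = 31 rad/s:
pole (1 + j31·0.1) = 1 + j3.1 → |·| ≈ 3.2573, ∠ ≈ 72.12°
|H| = 0.2 · 1 / (3.2573) ≈ 0.061401
Gain = 20 log₁₀(0.061401) ≈ -24.24 dB
∠H = (0°) − (72.12°) = -72.12°

ω = 10: -17.0 dB, -45.0°; ω = 31: -24.2 dB, -72.1°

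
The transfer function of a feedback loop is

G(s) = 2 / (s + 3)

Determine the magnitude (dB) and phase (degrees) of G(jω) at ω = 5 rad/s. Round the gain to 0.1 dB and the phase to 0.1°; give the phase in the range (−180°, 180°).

-9.3 dB, -59.0°

At s = jω = j5:
pole (s+3): 3 + j5 → |·| = √(3²+5²) = √34 ≈ 5.831, ∠ = arctan(5/3) ≈ 59.04°
|G| = 2 / 5.831 ≈ 0.34299
Gain = 20 log₁₀(0.34299) ≈ -9.29 dB
∠G = 0.00° − 59.04° = -59.04°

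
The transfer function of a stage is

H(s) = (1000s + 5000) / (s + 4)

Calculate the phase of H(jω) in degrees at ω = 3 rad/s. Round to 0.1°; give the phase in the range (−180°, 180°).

-5.9°

Substitute s = j3:
Numerator: 1000(j3) + 5000 = 5000 + j3000
Denominator: (j3) + 4 = 4 + j3
|N| = √(5000² + 3000²) ≈ 5831, ∠N ≈ 30.96°
|D| = √(4² + 3²) ≈ 5, ∠D ≈ 36.87°
∠H = 30.96° − 36.87° = -5.91°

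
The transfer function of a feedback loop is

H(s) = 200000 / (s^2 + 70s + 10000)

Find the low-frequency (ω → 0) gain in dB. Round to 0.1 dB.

H(0) = 200000 / 10000 = 20
20 log₁₀(20) ≈ 26.02 dB

26.0 dB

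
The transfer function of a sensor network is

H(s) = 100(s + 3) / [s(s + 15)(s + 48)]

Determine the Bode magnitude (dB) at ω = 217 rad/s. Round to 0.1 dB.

-53.7 dB

At s = jω = j217:
zero (s+3): 3 + j217 → |·| = √(3²+217²) = √47098 ≈ 217.02, ∠ = arctan(217/3) ≈ 89.21°
pole (s+15): 15 + j217 → |·| = √(15²+217²) = √47314 ≈ 217.52, ∠ = arctan(217/15) ≈ 86.05°
pole (s+48): 48 + j217 → |·| = √(48²+217²) = √49393 ≈ 222.25, ∠ = arctan(217/48) ≈ 77.53°
pole at origin: |s| = 217, ∠ = 90.00° (in denominator)
|H| = 100 · 217.02 / 1.0491e+07 ≈ 0.0020686
Gain = 20 log₁₀(0.0020686) ≈ -53.69 dB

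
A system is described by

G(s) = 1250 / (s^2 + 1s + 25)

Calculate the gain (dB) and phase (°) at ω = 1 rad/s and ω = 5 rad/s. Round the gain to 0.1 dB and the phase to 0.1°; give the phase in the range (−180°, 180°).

ω = 1: 34.3 dB, -2.4°; ω = 5: 48.0 dB, -90.0°

At s = jω = j1:
quadratic: (j1)² + 1·j1 + 25 = 24 + j1 → |·| ≈ 24.021, ∠ ≈ 2.39°
|G| = 1250 / 24.021 ≈ 52.038
Gain = 20 log₁₀(52.038) ≈ 34.33 dB
∠G = 0.00° − 2.39° = -2.39°

At s = jω = j5:
quadratic: (j5)² + 1·j5 + 25 = 0 + j5 → |·| ≈ 5, ∠ ≈ 90.00°
|G| = 1250 / 5 ≈ 250
Gain = 20 log₁₀(250) ≈ 47.96 dB
∠G = 0.00° − 90.00° = -90.00°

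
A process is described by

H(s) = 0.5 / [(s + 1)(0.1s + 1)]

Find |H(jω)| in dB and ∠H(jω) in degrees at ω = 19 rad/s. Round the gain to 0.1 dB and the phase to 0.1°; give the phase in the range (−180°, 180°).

At ω = 19 rad/s:
pole (1 + j19·1) = 1 + j19 → |·| ≈ 19.026, ∠ ≈ 86.99°
pole (1 + j19·0.1) = 1 + j1.9 → |·| ≈ 2.1471, ∠ ≈ 62.24°
|H| = 0.5 · 1 / (19.026 · 2.1471) ≈ 0.01224
Gain = 20 log₁₀(0.01224) ≈ -38.24 dB
∠H = (0°) − (86.99° + 62.24°) = -149.23°

-38.2 dB, -149.2°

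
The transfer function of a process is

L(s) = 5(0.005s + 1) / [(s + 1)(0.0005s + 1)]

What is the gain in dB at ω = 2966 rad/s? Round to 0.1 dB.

At ω = 2966 rad/s:
zero (1 + j2966·0.005) = 1 + j14.83 → |·| ≈ 14.864, ∠ ≈ 86.14°
pole (1 + j2966·1) = 1 + j2966 → |·| ≈ 2966, ∠ ≈ 89.98°
pole (1 + j2966·0.0005) = 1 + j1.483 → |·| ≈ 1.7887, ∠ ≈ 56.01°
|L| = 5 · 14.864 / (2966 · 1.7887) ≈ 0.014009
Gain = 20 log₁₀(0.014009) ≈ -37.07 dB

-37.1 dB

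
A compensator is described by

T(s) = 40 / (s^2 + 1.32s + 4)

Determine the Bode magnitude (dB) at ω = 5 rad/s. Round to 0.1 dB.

At s = jω = j5:
quadratic: (j5)² + 1.32·j5 + 4 = -21 + j6.6 → |·| ≈ 22.013, ∠ ≈ 162.55°
|T| = 40 / 22.013 ≈ 1.8171
Gain = 20 log₁₀(1.8171) ≈ 5.19 dB

5.2 dB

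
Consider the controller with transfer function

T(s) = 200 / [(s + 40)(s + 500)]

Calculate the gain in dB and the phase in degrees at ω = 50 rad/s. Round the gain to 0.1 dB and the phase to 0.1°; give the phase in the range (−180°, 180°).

-44.1 dB, -57.1°

At s = jω = j50:
pole (s+40): 40 + j50 → |·| = √(40²+50²) = √4100 ≈ 64.031, ∠ = arctan(50/40) ≈ 51.34°
pole (s+500): 500 + j50 → |·| = √(500²+50²) = √252500 ≈ 502.49, ∠ = arctan(50/500) ≈ 5.71°
|T| = 200 / 32175 ≈ 0.006216
Gain = 20 log₁₀(0.006216) ≈ -44.13 dB
∠T = 0.00° − 57.05° = -57.05°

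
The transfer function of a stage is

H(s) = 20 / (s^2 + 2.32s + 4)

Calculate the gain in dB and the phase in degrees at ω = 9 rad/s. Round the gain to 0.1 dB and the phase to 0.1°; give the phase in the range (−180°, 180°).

At s = jω = j9:
quadratic: (j9)² + 2.32·j9 + 4 = -77 + j20.88 → |·| ≈ 79.781, ∠ ≈ 164.83°
|H| = 20 / 79.781 ≈ 0.25069
Gain = 20 log₁₀(0.25069) ≈ -12.02 dB
∠H = 0.00° − 164.83° = -164.83°

-12.0 dB, -164.8°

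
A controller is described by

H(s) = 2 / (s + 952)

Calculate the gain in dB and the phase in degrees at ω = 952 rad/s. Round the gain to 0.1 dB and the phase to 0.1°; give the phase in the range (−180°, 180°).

-56.6 dB, -45.0°

Substitute s = j952:
Numerator: 2 = 2 + j0
Denominator: (j952) + 952 = 952 + j952
|N| = √(2² + 0²) ≈ 2, ∠N ≈ 0.00°
|D| = √(952² + 952²) ≈ 1346.3, ∠D ≈ 45.00°
|H| = 2 / 1346.3 ≈ 0.0014856
Gain = 20 log₁₀(0.0014856) ≈ -56.56 dB
∠H = 0.00° − 45.00° = -45.00°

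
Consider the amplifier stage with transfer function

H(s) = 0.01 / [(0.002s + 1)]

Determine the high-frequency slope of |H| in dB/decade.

Each pole contributes −20 dB/decade at high frequency; each zero contributes +20 dB/decade.
Net: 0 zero(s) − 1 pole(s) → -20 dB/decade.

-20 dB/decade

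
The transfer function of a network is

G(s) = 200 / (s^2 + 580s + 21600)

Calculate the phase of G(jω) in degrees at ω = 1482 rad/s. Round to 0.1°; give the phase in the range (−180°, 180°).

-158.4°

Substitute s = j1482:
Numerator: 200 = 200 + j0
Denominator: (j1482)^2 + 580(j1482) + 21600 = -2174724 + j859560
|N| = √(200² + 0²) ≈ 200, ∠N ≈ 0.00°
|D| = √(2174724² + 859560²) ≈ 2.3384e+06, ∠D ≈ 158.43°
∠G = 0.00° − 158.43° = -158.43°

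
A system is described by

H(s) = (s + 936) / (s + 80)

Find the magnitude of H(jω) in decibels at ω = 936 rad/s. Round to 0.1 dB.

At s = jω = j936:
zero (s+936): 936 + j936 → |·| = √(936²+936²) = √1752192 ≈ 1323.7, ∠ = arctan(936/936) ≈ 45.00°
pole (s+80): 80 + j936 → |·| = √(80²+936²) = √882496 ≈ 939.41, ∠ = arctan(936/80) ≈ 85.11°
|H| = 1 · 1323.7 / 939.41 ≈ 1.4091
Gain = 20 log₁₀(1.4091) ≈ 2.98 dB

3.0 dB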